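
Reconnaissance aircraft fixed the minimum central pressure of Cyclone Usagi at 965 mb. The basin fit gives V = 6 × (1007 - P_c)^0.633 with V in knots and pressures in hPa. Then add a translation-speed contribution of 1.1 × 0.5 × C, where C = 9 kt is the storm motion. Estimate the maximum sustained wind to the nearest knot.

ΔP = 1007 − 965 = 42 mb.
42^0.633 ≈ 10.654.
V ≈ 6 × 10.654 ≈ 63.9 kt.
Translation term: 1.1 × 0.5 × 9 = 4.95 kt.
Corrected V ≈ 68.85 kt → 69 kt.

69 kt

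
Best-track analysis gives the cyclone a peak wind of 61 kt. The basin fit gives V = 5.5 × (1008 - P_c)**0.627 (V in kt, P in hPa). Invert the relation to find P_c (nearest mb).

ΔP = (V / 5.5)^(1/0.627) = (61/5.5)^1.595.
61/5.5 = 11.091; 11.091^1.595 ≈ 46.41 mb.
P_c = 1008 − 46.41 = 961.59 ≈ 962 mb.

962 mb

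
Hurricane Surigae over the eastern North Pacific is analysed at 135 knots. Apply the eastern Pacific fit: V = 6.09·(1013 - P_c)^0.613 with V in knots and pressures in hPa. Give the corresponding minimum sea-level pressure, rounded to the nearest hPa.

ΔP = (V / 6.09)^(1/0.613) = (135/6.09)^1.631.
135/6.09 = 22.167; 22.167^1.631 ≈ 156.78 hPa.
P_c = 1013 − 156.78 = 856.22 ≈ 856 hPa.

856 hPa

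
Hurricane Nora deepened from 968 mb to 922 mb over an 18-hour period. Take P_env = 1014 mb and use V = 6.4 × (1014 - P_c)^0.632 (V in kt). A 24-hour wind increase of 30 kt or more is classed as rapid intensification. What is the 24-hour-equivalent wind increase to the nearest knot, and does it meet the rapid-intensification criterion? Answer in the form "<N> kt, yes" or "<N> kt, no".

53 kt, yes

V₁: ΔP = 46, V ≈ 6.4 × 46^0.632 ≈ 71.95 kt.
V₂: ΔP = 92, V ≈ 6.4 × 92^0.632 ≈ 111.50 kt.
ΔV over 18 h = 39.55 kt → 24 h equivalent = 39.55 × 24/18 ≈ 52.73 kt.
53 kt ≥ 30 kt ⇒ rapid intensification.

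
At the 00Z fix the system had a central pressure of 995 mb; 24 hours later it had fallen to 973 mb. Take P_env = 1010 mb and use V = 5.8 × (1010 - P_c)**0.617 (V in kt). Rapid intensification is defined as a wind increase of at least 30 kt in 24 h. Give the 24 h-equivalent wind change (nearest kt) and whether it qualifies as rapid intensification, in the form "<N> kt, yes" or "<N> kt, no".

23 kt, no

V₁: ΔP = 15, V ≈ 5.8 × 15^0.617 ≈ 30.84 kt.
V₂: ΔP = 37, V ≈ 5.8 × 37^0.617 ≈ 53.83 kt.
ΔV over 24 h = 22.99 kt → 24 h equivalent = 22.99 × 24/24 ≈ 22.99 kt.
23 kt < 30 kt ⇒ not rapid intensification.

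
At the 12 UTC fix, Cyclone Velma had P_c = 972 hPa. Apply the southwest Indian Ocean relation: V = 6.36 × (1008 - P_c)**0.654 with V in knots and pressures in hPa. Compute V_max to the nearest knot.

66 kt

ΔP = 1008 − 972 = 36 hPa.
36^0.654 ≈ 10.419.
V ≈ 6.36 × 10.419 ≈ 66.3 kt.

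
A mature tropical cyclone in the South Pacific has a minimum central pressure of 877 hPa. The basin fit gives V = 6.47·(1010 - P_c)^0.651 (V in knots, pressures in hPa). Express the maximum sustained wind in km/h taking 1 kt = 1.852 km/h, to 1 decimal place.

289.2 km/h

ΔP = 1010 − 877 = 133 hPa.
V ≈ 6.47 × 133^0.651 = 6.47 × 24.134 ≈ 156.146 kt.
156.146 × 1.852 ≈ 289.18 km/h → 289.2 km/h.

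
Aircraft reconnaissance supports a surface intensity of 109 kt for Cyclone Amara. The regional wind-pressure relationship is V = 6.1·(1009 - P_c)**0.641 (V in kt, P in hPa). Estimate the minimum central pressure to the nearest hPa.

ΔP = (V / 6.1)^(1/0.641) = (109/6.1)^1.560.
109/6.1 = 17.869; 17.869^1.560 ≈ 89.82 hPa.
P_c = 1009 − 89.82 = 919.18 ≈ 919 hPa.

919 hPa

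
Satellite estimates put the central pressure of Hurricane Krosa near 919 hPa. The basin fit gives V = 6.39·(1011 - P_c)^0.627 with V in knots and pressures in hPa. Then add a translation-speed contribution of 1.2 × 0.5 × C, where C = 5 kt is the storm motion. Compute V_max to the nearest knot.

112 kt

ΔP = 1011 − 919 = 92 hPa.
92^0.627 ≈ 17.033.
V ≈ 6.39 × 17.033 ≈ 108.8 kt.
Translation term: 1.2 × 0.5 × 5 = 3 kt.
Corrected V ≈ 111.8 kt → 112 kt.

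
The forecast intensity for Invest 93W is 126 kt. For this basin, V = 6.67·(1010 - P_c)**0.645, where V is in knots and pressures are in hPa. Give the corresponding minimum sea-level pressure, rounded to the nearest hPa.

ΔP = (V / 6.67)^(1/0.645) = (126/6.67)^1.550.
126/6.67 = 18.891; 18.891^1.550 ≈ 95.21 hPa.
P_c = 1010 − 95.21 = 914.79 ≈ 915 hPa.

915 hPa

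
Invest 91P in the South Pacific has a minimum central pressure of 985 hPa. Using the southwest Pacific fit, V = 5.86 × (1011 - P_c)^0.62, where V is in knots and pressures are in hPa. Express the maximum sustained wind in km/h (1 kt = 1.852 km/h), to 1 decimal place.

ΔP = 1011 − 985 = 26 hPa.
V ≈ 5.86 × 26^0.62 = 5.86 × 7.538 ≈ 44.175 kt.
44.175 × 1.852 ≈ 81.81 km/h → 81.8 km/h.

81.8 km/h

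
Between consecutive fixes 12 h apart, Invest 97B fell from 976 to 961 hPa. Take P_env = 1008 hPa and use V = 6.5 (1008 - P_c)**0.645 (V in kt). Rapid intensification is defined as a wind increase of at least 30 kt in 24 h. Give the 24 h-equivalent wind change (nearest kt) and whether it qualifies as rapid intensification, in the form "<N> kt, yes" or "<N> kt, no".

V₁: ΔP = 32, V ≈ 6.5 × 32^0.645 ≈ 60.78 kt.
V₂: ΔP = 47, V ≈ 6.5 × 47^0.645 ≈ 77.88 kt.
ΔV over 12 h = 17.10 kt → 24 h equivalent = 17.10 × 24/12 ≈ 34.20 kt.
34 kt ≥ 30 kt ⇒ rapid intensification.

34 kt, yes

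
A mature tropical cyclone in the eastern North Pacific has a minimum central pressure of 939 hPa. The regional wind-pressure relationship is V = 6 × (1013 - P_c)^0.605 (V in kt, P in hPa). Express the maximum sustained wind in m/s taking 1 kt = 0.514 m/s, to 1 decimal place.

41.7 m/s

ΔP = 1013 − 939 = 74 hPa.
V ≈ 6 × 74^0.605 = 6 × 13.517 ≈ 81.103 kt.
81.103 × 0.514 ≈ 41.69 m/s → 41.7 m/s.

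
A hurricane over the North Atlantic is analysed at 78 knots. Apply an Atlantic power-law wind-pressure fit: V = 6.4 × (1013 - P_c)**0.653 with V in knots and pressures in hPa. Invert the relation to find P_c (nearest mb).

ΔP = (V / 6.4)^(1/0.653) = (78/6.4)^1.531.
78/6.4 = 12.188; 12.188^1.531 ≈ 46.02 mb.
P_c = 1013 − 46.02 = 966.98 ≈ 967 mb.

967 mb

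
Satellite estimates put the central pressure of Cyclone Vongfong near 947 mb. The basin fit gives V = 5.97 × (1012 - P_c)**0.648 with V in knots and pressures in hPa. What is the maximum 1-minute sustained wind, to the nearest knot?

89 kt

ΔP = 1012 − 947 = 65 mb.
65^0.648 ≈ 14.954.
V ≈ 5.97 × 14.954 ≈ 89.3 kt.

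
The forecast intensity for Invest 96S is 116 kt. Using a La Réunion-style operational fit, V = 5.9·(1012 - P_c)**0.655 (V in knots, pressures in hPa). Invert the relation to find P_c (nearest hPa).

918 hPa

ΔP = (V / 5.9)^(1/0.655) = (116/5.9)^1.527.
116/5.9 = 19.661; 19.661^1.527 ≈ 94.40 hPa.
P_c = 1012 − 94.40 = 917.60 ≈ 918 hPa.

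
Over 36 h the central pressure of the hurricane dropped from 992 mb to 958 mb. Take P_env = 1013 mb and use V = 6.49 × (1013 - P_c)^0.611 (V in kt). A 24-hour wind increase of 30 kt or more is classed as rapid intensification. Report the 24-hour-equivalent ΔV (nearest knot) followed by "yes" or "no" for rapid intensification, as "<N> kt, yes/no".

V₁: ΔP = 21, V ≈ 6.49 × 21^0.611 ≈ 41.70 kt.
V₂: ΔP = 55, V ≈ 6.49 × 55^0.611 ≈ 75.09 kt.
ΔV over 36 h = 33.39 kt → 24 h equivalent = 33.39 × 24/36 ≈ 22.26 kt.
22 kt < 30 kt ⇒ not rapid intensification.

22 kt, no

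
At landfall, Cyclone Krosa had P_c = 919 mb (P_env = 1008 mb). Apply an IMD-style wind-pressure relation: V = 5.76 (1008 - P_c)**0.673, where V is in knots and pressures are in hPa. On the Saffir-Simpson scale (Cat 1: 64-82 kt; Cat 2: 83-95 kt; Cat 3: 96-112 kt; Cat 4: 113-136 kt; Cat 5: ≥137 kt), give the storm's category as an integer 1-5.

4

ΔP = 1008 − 919 = 89 mb.
V ≈ 5.76 × 89^0.673 = 5.76 × 20.51 ≈ 118 kt.
118 kt falls in the Category 4 band.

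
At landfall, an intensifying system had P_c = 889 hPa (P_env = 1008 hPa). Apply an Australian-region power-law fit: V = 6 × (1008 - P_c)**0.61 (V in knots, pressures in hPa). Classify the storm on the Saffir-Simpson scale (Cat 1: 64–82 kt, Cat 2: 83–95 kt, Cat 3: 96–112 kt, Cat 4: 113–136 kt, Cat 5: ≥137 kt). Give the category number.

3

ΔP = 1008 − 889 = 119 hPa.
V ≈ 6 × 119^0.61 = 6 × 18.45 ≈ 111 kt.
111 kt falls in the Category 3 band.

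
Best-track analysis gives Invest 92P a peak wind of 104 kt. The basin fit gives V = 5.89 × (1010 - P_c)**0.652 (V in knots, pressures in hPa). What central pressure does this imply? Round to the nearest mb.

ΔP = (V / 5.89)^(1/0.652) = (104/5.89)^1.534.
104/5.89 = 17.657; 17.657^1.534 ≈ 81.74 mb.
P_c = 1010 − 81.74 = 928.26 ≈ 928 mb.

928 mb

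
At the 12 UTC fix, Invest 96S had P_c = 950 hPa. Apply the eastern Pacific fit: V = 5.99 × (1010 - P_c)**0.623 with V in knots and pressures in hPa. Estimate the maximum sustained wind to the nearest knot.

77 kt

ΔP = 1010 − 950 = 60 hPa.
60^0.623 ≈ 12.817.
V ≈ 5.99 × 12.817 ≈ 76.8 kt.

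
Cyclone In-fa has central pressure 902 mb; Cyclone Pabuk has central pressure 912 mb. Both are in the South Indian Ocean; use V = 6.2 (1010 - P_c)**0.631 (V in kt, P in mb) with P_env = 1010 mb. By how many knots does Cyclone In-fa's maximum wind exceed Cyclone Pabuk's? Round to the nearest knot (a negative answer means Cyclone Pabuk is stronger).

Cyclone In-fa: ΔP = 108; V ≈ 6.2 × 108^0.631 ≈ 118.98 kt.
Cyclone Pabuk: ΔP = 98; V ≈ 6.2 × 98^0.631 ≈ 111.91 kt.
Difference ≈ 118.98 − 111.91 = 7.07 → 7 kt.

7 kt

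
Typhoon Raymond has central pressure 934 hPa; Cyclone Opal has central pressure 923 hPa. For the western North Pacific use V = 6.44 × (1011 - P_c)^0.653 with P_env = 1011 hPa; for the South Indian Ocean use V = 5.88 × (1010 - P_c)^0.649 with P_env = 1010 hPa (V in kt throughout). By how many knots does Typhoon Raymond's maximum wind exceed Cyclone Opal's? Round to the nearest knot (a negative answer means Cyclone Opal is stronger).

3 kt

Typhoon Raymond: ΔP = 77; V ≈ 6.44 × 77^0.653 ≈ 109.84 kt.
Cyclone Opal: ΔP = 87; V ≈ 5.88 × 87^0.649 ≈ 106.69 kt.
Difference ≈ 109.84 − 106.69 = 3.15 → 3 kt.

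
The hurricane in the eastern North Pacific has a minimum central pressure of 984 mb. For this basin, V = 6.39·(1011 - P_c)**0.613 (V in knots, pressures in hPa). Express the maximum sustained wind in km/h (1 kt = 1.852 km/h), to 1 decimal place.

89.2 km/h

ΔP = 1011 − 984 = 27 mb.
V ≈ 6.39 × 27^0.613 = 6.39 × 7.541 ≈ 48.187 kt.
48.187 × 1.852 ≈ 89.24 km/h → 89.2 km/h.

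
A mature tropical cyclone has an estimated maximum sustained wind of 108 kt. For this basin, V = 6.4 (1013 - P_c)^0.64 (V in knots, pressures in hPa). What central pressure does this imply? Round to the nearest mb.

930 mb

ΔP = (V / 6.4)^(1/0.64) = (108/6.4)^1.562.
108/6.4 = 16.875; 16.875^1.562 ≈ 82.71 mb.
P_c = 1013 − 82.71 = 930.29 ≈ 930 mb.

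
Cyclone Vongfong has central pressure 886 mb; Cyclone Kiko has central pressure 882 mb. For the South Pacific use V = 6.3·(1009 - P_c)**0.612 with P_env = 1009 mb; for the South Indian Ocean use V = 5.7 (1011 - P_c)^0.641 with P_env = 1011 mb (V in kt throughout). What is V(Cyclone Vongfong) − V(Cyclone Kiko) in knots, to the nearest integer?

-9 kt

Cyclone Vongfong: ΔP = 123; V ≈ 6.3 × 123^0.612 ≈ 119.77 kt.
Cyclone Kiko: ΔP = 129; V ≈ 5.7 × 129^0.641 ≈ 128.46 kt.
Difference ≈ 119.77 − 128.46 = -8.69 → -9 kt.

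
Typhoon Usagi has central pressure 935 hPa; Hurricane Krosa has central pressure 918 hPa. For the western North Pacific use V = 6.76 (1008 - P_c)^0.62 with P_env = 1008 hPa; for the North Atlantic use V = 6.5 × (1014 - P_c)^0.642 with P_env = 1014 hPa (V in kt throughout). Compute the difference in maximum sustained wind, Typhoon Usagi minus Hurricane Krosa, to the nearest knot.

Typhoon Usagi: ΔP = 73; V ≈ 6.76 × 73^0.62 ≈ 96.65 kt.
Hurricane Krosa: ΔP = 96; V ≈ 6.5 × 96^0.642 ≈ 121.77 kt.
Difference ≈ 96.65 − 121.77 = -25.12 → -25 kt.

-25 kt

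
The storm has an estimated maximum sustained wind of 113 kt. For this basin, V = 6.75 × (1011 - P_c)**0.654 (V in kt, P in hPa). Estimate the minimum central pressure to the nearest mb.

ΔP = (V / 6.75)^(1/0.654) = (113/6.75)^1.529.
113/6.75 = 16.741; 16.741^1.529 ≈ 74.34 mb.
P_c = 1011 − 74.34 = 936.66 ≈ 937 mb.

937 mb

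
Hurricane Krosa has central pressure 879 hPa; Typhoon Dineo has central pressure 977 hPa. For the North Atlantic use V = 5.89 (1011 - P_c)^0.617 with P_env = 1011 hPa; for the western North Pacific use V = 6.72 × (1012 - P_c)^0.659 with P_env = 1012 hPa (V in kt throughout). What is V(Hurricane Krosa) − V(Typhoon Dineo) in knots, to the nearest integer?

Hurricane Krosa: ΔP = 132; V ≈ 5.89 × 132^0.617 ≈ 119.81 kt.
Typhoon Dineo: ΔP = 35; V ≈ 6.72 × 35^0.659 ≈ 69.97 kt.
Difference ≈ 119.81 − 69.97 = 49.84 → 50 kt.

50 kt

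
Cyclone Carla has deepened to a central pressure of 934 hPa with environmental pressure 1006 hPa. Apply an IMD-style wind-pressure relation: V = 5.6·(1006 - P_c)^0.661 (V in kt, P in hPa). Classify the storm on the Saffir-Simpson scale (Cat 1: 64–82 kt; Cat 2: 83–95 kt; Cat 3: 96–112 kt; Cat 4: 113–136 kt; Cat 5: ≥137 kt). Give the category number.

2

ΔP = 1006 − 934 = 72 hPa.
V ≈ 5.6 × 72^0.661 = 5.6 × 16.89 ≈ 95 kt.
95 kt falls in the Category 2 band.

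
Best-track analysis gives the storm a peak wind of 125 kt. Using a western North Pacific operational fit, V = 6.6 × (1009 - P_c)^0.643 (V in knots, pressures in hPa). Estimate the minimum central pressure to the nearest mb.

ΔP = (V / 6.6)^(1/0.643) = (125/6.6)^1.555.
125/6.6 = 18.939; 18.939^1.555 ≈ 96.96 mb.
P_c = 1009 − 96.96 = 912.04 ≈ 912 mb.

912 mb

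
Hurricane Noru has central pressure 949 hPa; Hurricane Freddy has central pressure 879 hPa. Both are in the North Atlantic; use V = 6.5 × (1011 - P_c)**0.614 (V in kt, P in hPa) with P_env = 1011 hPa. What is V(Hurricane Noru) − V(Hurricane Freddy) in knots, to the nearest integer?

-48 kt

Hurricane Noru: ΔP = 62; V ≈ 6.5 × 62^0.614 ≈ 81.93 kt.
Hurricane Freddy: ΔP = 132; V ≈ 6.5 × 132^0.614 ≈ 130.30 kt.
Difference ≈ 81.93 − 130.30 = -48.37 → -48 kt.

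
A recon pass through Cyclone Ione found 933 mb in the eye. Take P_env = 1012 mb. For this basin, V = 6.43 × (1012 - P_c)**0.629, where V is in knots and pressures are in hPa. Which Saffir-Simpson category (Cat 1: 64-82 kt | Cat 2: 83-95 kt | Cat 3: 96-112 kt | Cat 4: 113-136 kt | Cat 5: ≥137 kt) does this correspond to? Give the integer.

3

ΔP = 1012 − 933 = 79 mb.
V ≈ 6.43 × 79^0.629 = 6.43 × 15.62 ≈ 100 kt.
100 kt falls in the Category 3 band.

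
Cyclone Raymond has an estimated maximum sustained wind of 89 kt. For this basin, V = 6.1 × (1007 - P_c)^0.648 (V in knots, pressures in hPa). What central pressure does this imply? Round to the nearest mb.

ΔP = (V / 6.1)^(1/0.648) = (89/6.1)^1.543.
89/6.1 = 14.590; 14.590^1.543 ≈ 62.57 mb.
P_c = 1007 − 62.57 = 944.43 ≈ 944 mb.

944 mb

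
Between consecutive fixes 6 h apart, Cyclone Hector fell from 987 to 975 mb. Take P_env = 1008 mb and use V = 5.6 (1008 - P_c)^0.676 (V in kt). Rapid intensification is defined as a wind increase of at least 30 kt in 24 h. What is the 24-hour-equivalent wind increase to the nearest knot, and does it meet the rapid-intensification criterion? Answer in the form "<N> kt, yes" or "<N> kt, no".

V₁: ΔP = 21, V ≈ 5.6 × 21^0.676 ≈ 43.85 kt.
V₂: ΔP = 33, V ≈ 5.6 × 33^0.676 ≈ 59.53 kt.
ΔV over 6 h = 15.68 kt → 24 h equivalent = 15.68 × 24/6 ≈ 62.72 kt.
63 kt ≥ 30 kt ⇒ rapid intensification.

63 kt, yes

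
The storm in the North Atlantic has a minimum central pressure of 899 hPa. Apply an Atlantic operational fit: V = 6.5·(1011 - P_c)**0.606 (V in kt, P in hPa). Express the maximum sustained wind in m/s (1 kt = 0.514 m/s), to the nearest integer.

ΔP = 1011 − 899 = 112 hPa.
V ≈ 6.5 × 112^0.606 = 6.5 × 17.451 ≈ 113.433 kt.
113.433 × 0.514 ≈ 58.30 m/s → 58 m/s.

58 m/s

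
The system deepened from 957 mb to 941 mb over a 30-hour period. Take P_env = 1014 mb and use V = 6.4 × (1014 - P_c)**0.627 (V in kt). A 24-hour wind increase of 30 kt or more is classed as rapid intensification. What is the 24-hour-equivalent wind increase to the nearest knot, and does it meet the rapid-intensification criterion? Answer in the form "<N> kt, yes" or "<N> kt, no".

11 kt, no

V₁: ΔP = 57, V ≈ 6.4 × 57^0.627 ≈ 80.74 kt.
V₂: ΔP = 73, V ≈ 6.4 × 73^0.627 ≈ 94.29 kt.
ΔV over 30 h = 13.55 kt → 24 h equivalent = 13.55 × 24/30 ≈ 10.84 kt.
11 kt < 30 kt ⇒ not rapid intensification.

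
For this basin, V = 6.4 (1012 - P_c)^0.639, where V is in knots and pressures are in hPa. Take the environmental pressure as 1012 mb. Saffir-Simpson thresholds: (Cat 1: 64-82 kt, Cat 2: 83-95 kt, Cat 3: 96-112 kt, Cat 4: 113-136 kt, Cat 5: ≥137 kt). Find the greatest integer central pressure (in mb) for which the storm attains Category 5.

Category 5 begins at V = 137 kt.
Required ΔP = (137/6.4)^(1/0.639) = 21.406^1.565 ≈ 120.84 mb.
P_c ≤ 1012 − 120.84 = 891.16, so the highest integer P_c is 891 mb.

891 mb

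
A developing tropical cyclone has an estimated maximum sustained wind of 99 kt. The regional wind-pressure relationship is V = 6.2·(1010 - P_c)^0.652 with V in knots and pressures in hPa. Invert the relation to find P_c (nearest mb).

940 mb

ΔP = (V / 6.2)^(1/0.652) = (99/6.2)^1.534.
99/6.2 = 15.968; 15.968^1.534 ≈ 70.06 mb.
P_c = 1010 − 70.06 = 939.94 ≈ 940 mb.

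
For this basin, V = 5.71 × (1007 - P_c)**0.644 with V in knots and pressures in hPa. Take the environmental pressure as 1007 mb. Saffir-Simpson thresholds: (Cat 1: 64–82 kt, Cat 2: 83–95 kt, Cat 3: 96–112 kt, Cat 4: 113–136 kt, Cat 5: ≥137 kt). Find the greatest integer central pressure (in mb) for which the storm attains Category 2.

Category 2 begins at V = 83 kt.
Required ΔP = (83/5.71)^(1/0.644) = 14.536^1.553 ≈ 63.83 mb.
P_c ≤ 1007 − 63.83 = 943.17, so the highest integer P_c is 943 mb.

943 mb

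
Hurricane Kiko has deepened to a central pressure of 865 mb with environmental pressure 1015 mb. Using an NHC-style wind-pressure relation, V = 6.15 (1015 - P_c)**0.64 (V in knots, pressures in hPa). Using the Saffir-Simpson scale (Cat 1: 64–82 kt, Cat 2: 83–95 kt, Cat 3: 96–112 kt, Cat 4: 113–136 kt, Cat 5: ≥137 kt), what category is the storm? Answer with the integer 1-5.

ΔP = 1015 − 865 = 150 mb.
V ≈ 6.15 × 150^0.64 = 6.15 × 24.70 ≈ 152 kt.
152 kt falls in the Category 5 band.

5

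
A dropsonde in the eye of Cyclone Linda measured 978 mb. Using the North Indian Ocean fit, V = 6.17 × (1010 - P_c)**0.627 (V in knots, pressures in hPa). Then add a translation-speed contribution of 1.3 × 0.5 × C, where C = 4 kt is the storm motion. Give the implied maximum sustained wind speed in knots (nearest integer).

57 kt

ΔP = 1010 − 978 = 32 mb.
32^0.627 ≈ 8.785.
V ≈ 6.17 × 8.785 ≈ 54.2 kt.
Translation term: 1.3 × 0.5 × 4 = 2.6 kt.
Corrected V ≈ 56.8 kt → 57 kt.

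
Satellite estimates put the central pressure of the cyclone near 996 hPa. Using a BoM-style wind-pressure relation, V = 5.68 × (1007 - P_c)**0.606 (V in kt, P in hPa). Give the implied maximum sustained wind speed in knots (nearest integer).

24 kt

ΔP = 1007 − 996 = 11 hPa.
11^0.606 ≈ 4.276.
V ≈ 5.68 × 4.276 ≈ 24.3 kt.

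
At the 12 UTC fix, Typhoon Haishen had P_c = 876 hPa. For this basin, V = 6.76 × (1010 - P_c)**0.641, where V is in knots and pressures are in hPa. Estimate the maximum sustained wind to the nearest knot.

ΔP = 1010 − 876 = 134 hPa.
134^0.641 ≈ 23.093.
V ≈ 6.76 × 23.093 ≈ 156.1 kt.

156 kt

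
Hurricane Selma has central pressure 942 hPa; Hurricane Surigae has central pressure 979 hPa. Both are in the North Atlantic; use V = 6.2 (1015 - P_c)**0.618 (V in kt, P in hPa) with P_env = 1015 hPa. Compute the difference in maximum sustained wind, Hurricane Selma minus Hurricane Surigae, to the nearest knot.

31 kt

Hurricane Selma: ΔP = 73; V ≈ 6.2 × 73^0.618 ≈ 87.89 kt.
Hurricane Surigae: ΔP = 36; V ≈ 6.2 × 36^0.618 ≈ 56.78 kt.
Difference ≈ 87.89 − 56.78 = 31.11 → 31 kt.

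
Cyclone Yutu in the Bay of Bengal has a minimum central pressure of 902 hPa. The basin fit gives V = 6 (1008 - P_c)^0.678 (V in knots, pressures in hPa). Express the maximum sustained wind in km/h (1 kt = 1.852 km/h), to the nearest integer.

ΔP = 1008 − 902 = 106 hPa.
V ≈ 6 × 106^0.678 = 6 × 23.613 ≈ 141.680 kt.
141.680 × 1.852 ≈ 262.39 km/h → 262 km/h.

262 km/h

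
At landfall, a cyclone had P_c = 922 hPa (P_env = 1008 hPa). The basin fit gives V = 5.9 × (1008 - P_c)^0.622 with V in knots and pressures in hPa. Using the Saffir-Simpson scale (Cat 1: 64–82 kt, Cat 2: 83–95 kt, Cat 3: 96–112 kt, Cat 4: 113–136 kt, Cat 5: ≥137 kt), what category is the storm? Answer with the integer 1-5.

ΔP = 1008 − 922 = 86 hPa.
V ≈ 5.9 × 86^0.622 = 5.9 × 15.97 ≈ 94 kt.
94 kt falls in the Category 2 band.

2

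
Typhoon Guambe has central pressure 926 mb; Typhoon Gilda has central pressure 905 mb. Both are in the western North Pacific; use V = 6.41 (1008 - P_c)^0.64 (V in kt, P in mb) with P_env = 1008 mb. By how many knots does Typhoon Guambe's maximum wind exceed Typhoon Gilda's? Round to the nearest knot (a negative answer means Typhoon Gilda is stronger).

-17 kt

Typhoon Guambe: ΔP = 82; V ≈ 6.41 × 82^0.64 ≈ 107.57 kt.
Typhoon Gilda: ΔP = 103; V ≈ 6.41 × 103^0.64 ≈ 124.47 kt.
Difference ≈ 107.57 − 124.47 = -16.90 → -17 kt.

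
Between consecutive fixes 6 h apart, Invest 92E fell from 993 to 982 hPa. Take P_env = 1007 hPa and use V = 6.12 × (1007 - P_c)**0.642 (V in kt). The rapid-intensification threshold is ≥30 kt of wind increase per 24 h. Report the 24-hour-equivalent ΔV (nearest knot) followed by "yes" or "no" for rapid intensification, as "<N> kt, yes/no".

60 kt, yes

V₁: ΔP = 14, V ≈ 6.12 × 14^0.642 ≈ 33.31 kt.
V₂: ΔP = 25, V ≈ 6.12 × 25^0.642 ≈ 48.33 kt.
ΔV over 6 h = 15.02 kt → 24 h equivalent = 15.02 × 24/6 ≈ 60.08 kt.
60 kt ≥ 30 kt ⇒ rapid intensification.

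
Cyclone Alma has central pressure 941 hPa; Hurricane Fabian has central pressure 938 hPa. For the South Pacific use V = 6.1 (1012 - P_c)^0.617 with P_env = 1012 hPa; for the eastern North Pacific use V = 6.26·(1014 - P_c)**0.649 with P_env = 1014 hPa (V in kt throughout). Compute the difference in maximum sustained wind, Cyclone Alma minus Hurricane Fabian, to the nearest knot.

-19 kt

Cyclone Alma: ΔP = 71; V ≈ 6.1 × 71^0.617 ≈ 84.64 kt.
Hurricane Fabian: ΔP = 76; V ≈ 6.26 × 76^0.649 ≈ 104.05 kt.
Difference ≈ 84.64 − 104.05 = -19.41 → -19 kt.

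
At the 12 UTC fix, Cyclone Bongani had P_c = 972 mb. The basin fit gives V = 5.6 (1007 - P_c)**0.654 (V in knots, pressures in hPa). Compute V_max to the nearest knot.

57 kt

ΔP = 1007 − 972 = 35 mb.
35^0.654 ≈ 10.229.
V ≈ 5.6 × 10.229 ≈ 57.3 kt.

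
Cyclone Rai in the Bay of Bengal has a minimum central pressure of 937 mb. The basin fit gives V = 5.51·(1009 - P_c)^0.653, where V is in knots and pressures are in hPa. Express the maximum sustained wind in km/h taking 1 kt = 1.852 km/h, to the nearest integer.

167 km/h

ΔP = 1009 − 937 = 72 mb.
V ≈ 5.51 × 72^0.653 = 5.51 × 16.324 ≈ 89.948 kt.
89.948 × 1.852 ≈ 166.58 km/h → 167 km/h.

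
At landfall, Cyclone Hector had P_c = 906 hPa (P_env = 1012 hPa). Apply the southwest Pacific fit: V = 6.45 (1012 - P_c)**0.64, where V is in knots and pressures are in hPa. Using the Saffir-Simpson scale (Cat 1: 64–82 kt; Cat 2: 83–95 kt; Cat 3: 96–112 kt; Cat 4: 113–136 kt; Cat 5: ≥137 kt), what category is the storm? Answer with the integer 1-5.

4

ΔP = 1012 − 906 = 106 hPa.
V ≈ 6.45 × 106^0.64 = 6.45 × 19.78 ≈ 128 kt.
128 kt falls in the Category 4 band.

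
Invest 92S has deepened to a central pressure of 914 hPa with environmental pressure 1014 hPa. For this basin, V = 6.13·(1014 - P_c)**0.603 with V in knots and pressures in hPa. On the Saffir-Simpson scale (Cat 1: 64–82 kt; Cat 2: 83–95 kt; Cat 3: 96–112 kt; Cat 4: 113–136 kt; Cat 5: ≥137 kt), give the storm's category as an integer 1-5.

ΔP = 1014 − 914 = 100 hPa.
V ≈ 6.13 × 100^0.603 = 6.13 × 16.07 ≈ 99 kt.
99 kt falls in the Category 3 band.

3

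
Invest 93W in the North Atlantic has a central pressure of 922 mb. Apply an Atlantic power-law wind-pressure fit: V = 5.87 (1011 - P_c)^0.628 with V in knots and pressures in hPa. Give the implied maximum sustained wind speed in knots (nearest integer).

98 kt

ΔP = 1011 − 922 = 89 mb.
89^0.628 ≈ 16.758.
V ≈ 5.87 × 16.758 ≈ 98.4 kt.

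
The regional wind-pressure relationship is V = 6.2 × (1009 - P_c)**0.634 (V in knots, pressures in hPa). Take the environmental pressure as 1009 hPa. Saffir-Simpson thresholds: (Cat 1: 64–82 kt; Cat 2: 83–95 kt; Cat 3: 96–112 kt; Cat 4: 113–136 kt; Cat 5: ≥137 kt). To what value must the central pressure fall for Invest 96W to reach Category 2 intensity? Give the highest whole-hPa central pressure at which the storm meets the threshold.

Category 2 begins at V = 83 kt.
Required ΔP = (83/6.2)^(1/0.634) = 13.387^1.577 ≈ 59.86 hPa.
P_c ≤ 1009 − 59.86 = 949.14, so the highest integer P_c is 949 hPa.

949 hPa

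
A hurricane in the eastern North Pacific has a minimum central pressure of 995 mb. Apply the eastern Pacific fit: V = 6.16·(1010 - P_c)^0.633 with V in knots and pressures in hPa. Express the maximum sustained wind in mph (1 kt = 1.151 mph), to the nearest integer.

39 mph

ΔP = 1010 − 995 = 15 mb.
V ≈ 6.16 × 15^0.633 = 6.16 × 5.552 ≈ 34.202 kt.
34.202 × 1.151 ≈ 39.37 mph → 39 mph.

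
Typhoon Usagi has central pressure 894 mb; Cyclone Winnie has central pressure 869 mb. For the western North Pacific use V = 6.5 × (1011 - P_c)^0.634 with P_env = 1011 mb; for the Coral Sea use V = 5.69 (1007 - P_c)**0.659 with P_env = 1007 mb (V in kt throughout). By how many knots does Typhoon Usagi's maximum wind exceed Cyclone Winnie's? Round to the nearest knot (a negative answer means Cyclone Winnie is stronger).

Typhoon Usagi: ΔP = 117; V ≈ 6.5 × 117^0.634 ≈ 133.09 kt.
Cyclone Winnie: ΔP = 138; V ≈ 5.69 × 138^0.659 ≈ 146.32 kt.
Difference ≈ 133.09 − 146.32 = -13.23 → -13 kt.

-13 kt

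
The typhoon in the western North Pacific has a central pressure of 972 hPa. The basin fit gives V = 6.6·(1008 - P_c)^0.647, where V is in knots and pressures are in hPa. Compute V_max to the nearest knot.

67 kt

ΔP = 1008 − 972 = 36 hPa.
36^0.647 ≈ 10.161.
V ≈ 6.6 × 10.161 ≈ 67.1 kt.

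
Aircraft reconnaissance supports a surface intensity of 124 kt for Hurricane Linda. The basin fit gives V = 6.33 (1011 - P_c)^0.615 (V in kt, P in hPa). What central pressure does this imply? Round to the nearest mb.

ΔP = (V / 6.33)^(1/0.615) = (124/6.33)^1.626.
124/6.33 = 19.589; 19.589^1.626 ≈ 126.14 mb.
P_c = 1011 − 126.14 = 884.86 ≈ 885 mb.

885 mb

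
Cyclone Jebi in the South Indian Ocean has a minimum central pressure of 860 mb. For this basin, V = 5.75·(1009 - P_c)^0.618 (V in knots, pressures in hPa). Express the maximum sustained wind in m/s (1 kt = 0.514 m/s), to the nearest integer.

ΔP = 1009 − 860 = 149 mb.
V ≈ 5.75 × 149^0.618 = 5.75 × 22.031 ≈ 126.677 kt.
126.677 × 0.514 ≈ 65.11 m/s → 65 m/s.

65 m/s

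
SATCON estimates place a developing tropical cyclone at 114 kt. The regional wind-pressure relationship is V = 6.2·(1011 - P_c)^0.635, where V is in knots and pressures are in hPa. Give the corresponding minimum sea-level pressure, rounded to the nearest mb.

ΔP = (V / 6.2)^(1/0.635) = (114/6.2)^1.575.
114/6.2 = 18.387; 18.387^1.575 ≈ 98.03 mb.
P_c = 1011 − 98.03 = 912.97 ≈ 913 mb.

913 mb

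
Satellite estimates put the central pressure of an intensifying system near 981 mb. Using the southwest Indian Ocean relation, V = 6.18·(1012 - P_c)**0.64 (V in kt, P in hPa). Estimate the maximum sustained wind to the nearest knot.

56 kt

ΔP = 1012 − 981 = 31 mb.
31^0.64 ≈ 9.005.
V ≈ 6.18 × 9.005 ≈ 55.6 kt.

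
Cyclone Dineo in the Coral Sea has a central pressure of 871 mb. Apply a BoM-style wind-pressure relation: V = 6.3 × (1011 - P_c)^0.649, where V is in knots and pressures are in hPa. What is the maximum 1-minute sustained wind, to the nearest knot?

ΔP = 1011 − 871 = 140 mb.
140^0.649 ≈ 24.708.
V ≈ 6.3 × 24.708 ≈ 155.7 kt.

156 kt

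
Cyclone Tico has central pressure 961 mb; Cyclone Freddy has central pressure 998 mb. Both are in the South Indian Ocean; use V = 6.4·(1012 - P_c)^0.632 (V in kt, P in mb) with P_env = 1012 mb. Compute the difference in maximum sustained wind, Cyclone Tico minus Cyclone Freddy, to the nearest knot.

Cyclone Tico: ΔP = 51; V ≈ 6.4 × 51^0.632 ≈ 76.80 kt.
Cyclone Freddy: ΔP = 14; V ≈ 6.4 × 14^0.632 ≈ 33.93 kt.
Difference ≈ 76.80 − 33.93 = 42.87 → 43 kt.

43 kt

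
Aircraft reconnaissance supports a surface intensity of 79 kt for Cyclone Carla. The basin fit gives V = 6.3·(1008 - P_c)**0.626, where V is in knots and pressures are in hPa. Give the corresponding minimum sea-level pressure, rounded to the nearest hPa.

951 hPa

ΔP = (V / 6.3)^(1/0.626) = (79/6.3)^1.597.
79/6.3 = 12.540; 12.540^1.597 ≈ 56.81 hPa.
P_c = 1008 − 56.81 = 951.19 ≈ 951 hPa.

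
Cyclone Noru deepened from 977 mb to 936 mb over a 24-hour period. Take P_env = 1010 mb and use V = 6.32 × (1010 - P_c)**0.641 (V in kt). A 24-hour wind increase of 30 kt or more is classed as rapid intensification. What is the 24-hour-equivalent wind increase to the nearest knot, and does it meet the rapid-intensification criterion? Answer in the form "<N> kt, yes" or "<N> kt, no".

40 kt, yes

V₁: ΔP = 33, V ≈ 6.32 × 33^0.641 ≈ 59.44 kt.
V₂: ΔP = 74, V ≈ 6.32 × 74^0.641 ≈ 99.75 kt.
ΔV over 24 h = 40.31 kt → 24 h equivalent = 40.31 × 24/24 ≈ 40.31 kt.
40 kt ≥ 30 kt ⇒ rapid intensification.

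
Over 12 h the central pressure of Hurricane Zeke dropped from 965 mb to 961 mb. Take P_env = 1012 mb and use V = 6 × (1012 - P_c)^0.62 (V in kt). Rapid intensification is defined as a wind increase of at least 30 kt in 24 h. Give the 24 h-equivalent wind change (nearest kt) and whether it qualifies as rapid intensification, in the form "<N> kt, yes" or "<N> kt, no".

V₁: ΔP = 47, V ≈ 6 × 47^0.62 ≈ 65.29 kt.
V₂: ΔP = 51, V ≈ 6 × 51^0.62 ≈ 68.68 kt.
ΔV over 12 h = 3.39 kt → 24 h equivalent = 3.39 × 24/12 ≈ 6.78 kt.
7 kt < 30 kt ⇒ not rapid intensification.

7 kt, no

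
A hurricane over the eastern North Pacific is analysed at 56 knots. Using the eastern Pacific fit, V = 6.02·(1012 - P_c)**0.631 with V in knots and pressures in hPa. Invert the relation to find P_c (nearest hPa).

ΔP = (V / 6.02)^(1/0.631) = (56/6.02)^1.585.
56/6.02 = 9.302; 9.302^1.585 ≈ 34.28 hPa.
P_c = 1012 − 34.28 = 977.72 ≈ 978 hPa.

978 hPa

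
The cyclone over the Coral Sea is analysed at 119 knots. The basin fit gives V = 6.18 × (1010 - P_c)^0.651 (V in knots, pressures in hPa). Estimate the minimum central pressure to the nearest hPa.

ΔP = (V / 6.18)^(1/0.651) = (119/6.18)^1.536.
119/6.18 = 19.256; 19.256^1.536 ≈ 94.02 hPa.
P_c = 1010 − 94.02 = 915.98 ≈ 916 hPa.

916 hPa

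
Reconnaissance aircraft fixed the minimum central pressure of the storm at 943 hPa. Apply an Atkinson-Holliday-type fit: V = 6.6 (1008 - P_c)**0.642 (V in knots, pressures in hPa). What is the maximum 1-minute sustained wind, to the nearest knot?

96 kt

ΔP = 1008 − 943 = 65 hPa.
65^0.642 ≈ 14.584.
V ≈ 6.6 × 14.584 ≈ 96.3 kt.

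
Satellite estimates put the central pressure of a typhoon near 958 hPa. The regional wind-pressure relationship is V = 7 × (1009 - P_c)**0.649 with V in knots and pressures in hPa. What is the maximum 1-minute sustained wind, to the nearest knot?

90 kt

ΔP = 1009 − 958 = 51 hPa.
51^0.649 ≈ 12.830.
V ≈ 7 × 12.830 ≈ 89.8 kt.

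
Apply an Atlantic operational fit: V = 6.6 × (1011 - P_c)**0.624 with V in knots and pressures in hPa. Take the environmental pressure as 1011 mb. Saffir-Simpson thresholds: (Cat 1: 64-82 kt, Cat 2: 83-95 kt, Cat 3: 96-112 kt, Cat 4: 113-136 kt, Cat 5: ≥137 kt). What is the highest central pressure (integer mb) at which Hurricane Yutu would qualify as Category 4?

Category 4 begins at V = 113 kt.
Required ΔP = (113/6.6)^(1/0.624) = 17.121^1.603 ≈ 94.80 mb.
P_c ≤ 1011 − 94.80 = 916.20, so the highest integer P_c is 916 mb.

916 mb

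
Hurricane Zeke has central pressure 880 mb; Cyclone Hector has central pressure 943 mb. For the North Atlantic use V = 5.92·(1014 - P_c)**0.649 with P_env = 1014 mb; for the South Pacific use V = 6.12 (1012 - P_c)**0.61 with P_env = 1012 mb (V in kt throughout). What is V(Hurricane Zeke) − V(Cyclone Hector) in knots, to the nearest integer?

61 kt

Hurricane Zeke: ΔP = 134; V ≈ 5.92 × 134^0.649 ≈ 142.17 kt.
Cyclone Hector: ΔP = 69; V ≈ 6.12 × 69^0.61 ≈ 80.99 kt.
Difference ≈ 142.17 − 80.99 = 61.18 → 61 kt.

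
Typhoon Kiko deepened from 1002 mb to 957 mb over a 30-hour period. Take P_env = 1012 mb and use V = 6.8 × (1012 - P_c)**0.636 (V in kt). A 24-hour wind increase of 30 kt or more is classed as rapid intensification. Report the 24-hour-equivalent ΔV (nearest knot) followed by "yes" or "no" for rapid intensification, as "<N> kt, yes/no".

46 kt, yes

V₁: ΔP = 10, V ≈ 6.8 × 10^0.636 ≈ 29.41 kt.
V₂: ΔP = 55, V ≈ 6.8 × 55^0.636 ≈ 86.97 kt.
ΔV over 30 h = 57.56 kt → 24 h equivalent = 57.56 × 24/30 ≈ 46.05 kt.
46 kt ≥ 30 kt ⇒ rapid intensification.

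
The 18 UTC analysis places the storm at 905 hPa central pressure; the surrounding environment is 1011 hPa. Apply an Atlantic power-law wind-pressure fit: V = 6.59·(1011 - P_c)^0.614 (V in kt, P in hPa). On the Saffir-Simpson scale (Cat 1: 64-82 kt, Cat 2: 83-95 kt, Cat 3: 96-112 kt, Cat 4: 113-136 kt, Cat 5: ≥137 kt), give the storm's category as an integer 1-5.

4

ΔP = 1011 − 905 = 106 hPa.
V ≈ 6.59 × 106^0.614 = 6.59 × 17.52 ≈ 115 kt.
115 kt falls in the Category 4 band.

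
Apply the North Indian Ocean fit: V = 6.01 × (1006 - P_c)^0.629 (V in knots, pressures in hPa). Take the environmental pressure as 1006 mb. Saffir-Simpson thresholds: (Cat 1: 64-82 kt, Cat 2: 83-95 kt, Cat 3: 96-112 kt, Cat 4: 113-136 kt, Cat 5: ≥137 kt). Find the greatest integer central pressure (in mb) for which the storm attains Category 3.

924 mb

Category 3 begins at V = 96 kt.
Required ΔP = (96/6.01)^(1/0.629) = 15.973^1.590 ≈ 81.88 mb.
P_c ≤ 1006 − 81.88 = 924.12, so the highest integer P_c is 924 mb.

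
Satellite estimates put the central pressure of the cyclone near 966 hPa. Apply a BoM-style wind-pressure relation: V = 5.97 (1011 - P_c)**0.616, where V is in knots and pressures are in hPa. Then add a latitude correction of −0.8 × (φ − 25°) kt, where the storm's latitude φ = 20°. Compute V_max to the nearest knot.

ΔP = 1011 − 966 = 45 hPa.
45^0.616 ≈ 10.432.
V ≈ 5.97 × 10.432 ≈ 62.3 kt.
Latitude correction: −0.8 × (20 − 25) = 4 kt.
Corrected V ≈ 66.3 kt → 66 kt.

66 kt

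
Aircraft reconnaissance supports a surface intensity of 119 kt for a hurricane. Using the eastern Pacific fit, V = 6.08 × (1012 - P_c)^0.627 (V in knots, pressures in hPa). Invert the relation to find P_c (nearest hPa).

897 hPa

ΔP = (V / 6.08)^(1/0.627) = (119/6.08)^1.595.
119/6.08 = 19.572; 19.572^1.595 ≈ 114.83 hPa.
P_c = 1012 − 114.83 = 897.17 ≈ 897 hPa.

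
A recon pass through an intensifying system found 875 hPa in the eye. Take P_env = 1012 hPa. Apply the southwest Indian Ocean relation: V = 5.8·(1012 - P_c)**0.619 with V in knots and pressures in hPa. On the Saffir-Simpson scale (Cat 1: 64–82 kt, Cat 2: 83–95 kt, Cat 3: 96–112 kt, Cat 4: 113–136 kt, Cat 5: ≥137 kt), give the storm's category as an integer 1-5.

ΔP = 1012 − 875 = 137 hPa.
V ≈ 5.8 × 137^0.619 = 5.8 × 21.02 ≈ 122 kt.
122 kt falls in the Category 4 band.

4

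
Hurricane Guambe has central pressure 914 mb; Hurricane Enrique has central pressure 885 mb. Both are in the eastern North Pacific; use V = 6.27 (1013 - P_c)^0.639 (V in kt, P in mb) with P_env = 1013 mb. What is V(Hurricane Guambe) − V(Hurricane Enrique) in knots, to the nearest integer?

-21 kt

Hurricane Guambe: ΔP = 99; V ≈ 6.27 × 99^0.639 ≈ 118.16 kt.
Hurricane Enrique: ΔP = 128; V ≈ 6.27 × 128^0.639 ≈ 139.24 kt.
Difference ≈ 118.16 − 139.24 = -21.08 → -21 kt.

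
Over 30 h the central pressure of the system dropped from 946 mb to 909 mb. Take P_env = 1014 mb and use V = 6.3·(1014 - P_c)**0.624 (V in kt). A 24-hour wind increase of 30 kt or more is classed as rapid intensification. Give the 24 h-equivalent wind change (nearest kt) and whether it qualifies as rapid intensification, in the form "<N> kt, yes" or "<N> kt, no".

22 kt, no

V₁: ΔP = 68, V ≈ 6.3 × 68^0.624 ≈ 87.66 kt.
V₂: ΔP = 105, V ≈ 6.3 × 105^0.624 ≈ 114.96 kt.
ΔV over 30 h = 27.30 kt → 24 h equivalent = 27.30 × 24/30 ≈ 21.84 kt.
22 kt < 30 kt ⇒ not rapid intensification.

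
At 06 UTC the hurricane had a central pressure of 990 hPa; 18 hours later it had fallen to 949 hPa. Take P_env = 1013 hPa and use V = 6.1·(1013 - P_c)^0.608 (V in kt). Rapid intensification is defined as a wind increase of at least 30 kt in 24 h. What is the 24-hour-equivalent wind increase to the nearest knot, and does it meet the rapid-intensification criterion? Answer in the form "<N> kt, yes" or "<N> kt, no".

47 kt, yes

V₁: ΔP = 23, V ≈ 6.1 × 23^0.608 ≈ 41.05 kt.
V₂: ΔP = 64, V ≈ 6.1 × 64^0.608 ≈ 76.47 kt.
ΔV over 18 h = 35.42 kt → 24 h equivalent = 35.42 × 24/18 ≈ 47.23 kt.
47 kt ≥ 30 kt ⇒ rapid intensification.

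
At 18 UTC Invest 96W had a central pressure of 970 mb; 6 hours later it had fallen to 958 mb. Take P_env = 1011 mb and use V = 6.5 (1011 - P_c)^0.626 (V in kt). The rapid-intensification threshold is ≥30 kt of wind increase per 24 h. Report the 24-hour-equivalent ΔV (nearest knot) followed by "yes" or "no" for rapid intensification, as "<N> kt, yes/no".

46 kt, yes

V₁: ΔP = 41, V ≈ 6.5 × 41^0.626 ≈ 66.45 kt.
V₂: ΔP = 53, V ≈ 6.5 × 53^0.626 ≈ 78.04 kt.
ΔV over 6 h = 11.59 kt → 24 h equivalent = 11.59 × 24/6 ≈ 46.36 kt.
46 kt ≥ 30 kt ⇒ rapid intensification.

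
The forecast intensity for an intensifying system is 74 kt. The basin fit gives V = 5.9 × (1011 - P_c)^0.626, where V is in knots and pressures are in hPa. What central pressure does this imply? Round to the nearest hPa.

954 hPa

ΔP = (V / 5.9)^(1/0.626) = (74/5.9)^1.597.
74/5.9 = 12.542; 12.542^1.597 ≈ 56.83 hPa.
P_c = 1011 − 56.83 = 954.17 ≈ 954 hPa.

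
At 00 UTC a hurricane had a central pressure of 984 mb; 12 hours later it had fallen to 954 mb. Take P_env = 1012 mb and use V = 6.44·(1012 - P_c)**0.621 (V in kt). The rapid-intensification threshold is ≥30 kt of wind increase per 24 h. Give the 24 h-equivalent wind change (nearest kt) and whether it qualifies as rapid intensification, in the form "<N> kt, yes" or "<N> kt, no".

V₁: ΔP = 28, V ≈ 6.44 × 28^0.621 ≈ 51.00 kt.
V₂: ΔP = 58, V ≈ 6.44 × 58^0.621 ≈ 80.16 kt.
ΔV over 12 h = 29.16 kt → 24 h equivalent = 29.16 × 24/12 ≈ 58.32 kt.
58 kt ≥ 30 kt ⇒ rapid intensification.

58 kt, yes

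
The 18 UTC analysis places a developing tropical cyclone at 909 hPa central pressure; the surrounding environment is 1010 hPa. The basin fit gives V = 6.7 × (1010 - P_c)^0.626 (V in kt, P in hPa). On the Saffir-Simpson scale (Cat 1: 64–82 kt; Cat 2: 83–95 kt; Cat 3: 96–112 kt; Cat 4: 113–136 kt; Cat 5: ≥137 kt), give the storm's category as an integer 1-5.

4

ΔP = 1010 − 909 = 101 hPa.
V ≈ 6.7 × 101^0.626 = 6.7 × 17.98 ≈ 120 kt.
120 kt falls in the Category 4 band.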